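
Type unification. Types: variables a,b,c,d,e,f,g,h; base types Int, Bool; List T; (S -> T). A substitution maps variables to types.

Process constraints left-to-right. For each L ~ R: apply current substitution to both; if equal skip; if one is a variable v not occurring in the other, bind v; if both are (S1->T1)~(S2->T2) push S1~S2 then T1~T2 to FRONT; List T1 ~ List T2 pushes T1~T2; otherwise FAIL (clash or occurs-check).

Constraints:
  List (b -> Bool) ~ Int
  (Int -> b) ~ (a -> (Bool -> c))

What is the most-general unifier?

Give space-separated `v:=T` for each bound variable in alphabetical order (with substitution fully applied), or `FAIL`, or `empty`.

Answer: FAIL

Derivation:
step 1: unify List (b -> Bool) ~ Int  [subst: {-} | 1 pending]
  clash: List (b -> Bool) vs Int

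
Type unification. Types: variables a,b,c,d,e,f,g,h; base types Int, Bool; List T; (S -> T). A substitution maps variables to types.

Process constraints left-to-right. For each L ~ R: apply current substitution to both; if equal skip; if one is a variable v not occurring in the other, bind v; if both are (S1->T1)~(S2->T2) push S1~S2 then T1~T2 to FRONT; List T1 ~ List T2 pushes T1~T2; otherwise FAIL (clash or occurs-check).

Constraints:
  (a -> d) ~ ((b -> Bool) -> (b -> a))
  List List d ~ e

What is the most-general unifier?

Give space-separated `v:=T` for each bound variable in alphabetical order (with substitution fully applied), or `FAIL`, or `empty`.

step 1: unify (a -> d) ~ ((b -> Bool) -> (b -> a))  [subst: {-} | 1 pending]
  -> decompose arrow: push a~(b -> Bool), d~(b -> a)
step 2: unify a ~ (b -> Bool)  [subst: {-} | 2 pending]
  bind a := (b -> Bool)
step 3: unify d ~ (b -> (b -> Bool))  [subst: {a:=(b -> Bool)} | 1 pending]
  bind d := (b -> (b -> Bool))
step 4: unify List List (b -> (b -> Bool)) ~ e  [subst: {a:=(b -> Bool), d:=(b -> (b -> Bool))} | 0 pending]
  bind e := List List (b -> (b -> Bool))

Answer: a:=(b -> Bool) d:=(b -> (b -> Bool)) e:=List List (b -> (b -> Bool))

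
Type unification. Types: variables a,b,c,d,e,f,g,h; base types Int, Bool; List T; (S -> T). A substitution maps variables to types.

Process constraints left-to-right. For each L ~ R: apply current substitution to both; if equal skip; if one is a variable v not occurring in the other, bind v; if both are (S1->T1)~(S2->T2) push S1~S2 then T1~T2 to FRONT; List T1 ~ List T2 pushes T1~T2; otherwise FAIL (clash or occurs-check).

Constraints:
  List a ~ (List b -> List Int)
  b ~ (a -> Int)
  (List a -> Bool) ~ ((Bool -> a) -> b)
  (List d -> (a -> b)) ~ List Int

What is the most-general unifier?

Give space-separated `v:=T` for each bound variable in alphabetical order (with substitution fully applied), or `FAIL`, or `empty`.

Answer: FAIL

Derivation:
step 1: unify List a ~ (List b -> List Int)  [subst: {-} | 3 pending]
  clash: List a vs (List b -> List Int)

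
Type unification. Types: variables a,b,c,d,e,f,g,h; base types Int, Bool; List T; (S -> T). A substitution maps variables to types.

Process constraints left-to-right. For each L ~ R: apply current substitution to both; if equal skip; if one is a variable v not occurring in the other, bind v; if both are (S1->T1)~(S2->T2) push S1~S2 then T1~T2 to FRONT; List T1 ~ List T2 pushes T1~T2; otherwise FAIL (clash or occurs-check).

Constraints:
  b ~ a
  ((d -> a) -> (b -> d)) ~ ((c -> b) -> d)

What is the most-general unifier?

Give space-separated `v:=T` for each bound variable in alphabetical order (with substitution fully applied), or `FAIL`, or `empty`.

Answer: FAIL

Derivation:
step 1: unify b ~ a  [subst: {-} | 1 pending]
  bind b := a
step 2: unify ((d -> a) -> (a -> d)) ~ ((c -> a) -> d)  [subst: {b:=a} | 0 pending]
  -> decompose arrow: push (d -> a)~(c -> a), (a -> d)~d
step 3: unify (d -> a) ~ (c -> a)  [subst: {b:=a} | 1 pending]
  -> decompose arrow: push d~c, a~a
step 4: unify d ~ c  [subst: {b:=a} | 2 pending]
  bind d := c
step 5: unify a ~ a  [subst: {b:=a, d:=c} | 1 pending]
  -> identical, skip
step 6: unify (a -> c) ~ c  [subst: {b:=a, d:=c} | 0 pending]
  occurs-check fail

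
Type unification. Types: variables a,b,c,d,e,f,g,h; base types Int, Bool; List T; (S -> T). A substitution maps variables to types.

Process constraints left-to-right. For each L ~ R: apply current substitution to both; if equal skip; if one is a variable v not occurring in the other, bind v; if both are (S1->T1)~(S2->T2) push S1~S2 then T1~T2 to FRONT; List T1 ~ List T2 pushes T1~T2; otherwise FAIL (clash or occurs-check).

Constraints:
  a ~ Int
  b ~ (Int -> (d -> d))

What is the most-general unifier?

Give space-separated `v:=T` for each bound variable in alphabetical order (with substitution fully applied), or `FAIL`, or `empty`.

Answer: a:=Int b:=(Int -> (d -> d))

Derivation:
step 1: unify a ~ Int  [subst: {-} | 1 pending]
  bind a := Int
step 2: unify b ~ (Int -> (d -> d))  [subst: {a:=Int} | 0 pending]
  bind b := (Int -> (d -> d))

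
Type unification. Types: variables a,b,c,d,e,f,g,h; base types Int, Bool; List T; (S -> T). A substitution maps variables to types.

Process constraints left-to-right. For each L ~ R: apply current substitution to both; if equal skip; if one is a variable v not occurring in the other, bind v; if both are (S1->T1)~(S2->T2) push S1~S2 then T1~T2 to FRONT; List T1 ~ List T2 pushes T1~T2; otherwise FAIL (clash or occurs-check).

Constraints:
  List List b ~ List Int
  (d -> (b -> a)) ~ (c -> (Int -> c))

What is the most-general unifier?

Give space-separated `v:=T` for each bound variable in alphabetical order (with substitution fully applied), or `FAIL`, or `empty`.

step 1: unify List List b ~ List Int  [subst: {-} | 1 pending]
  -> decompose List: push List b~Int
step 2: unify List b ~ Int  [subst: {-} | 1 pending]
  clash: List b vs Int

Answer: FAIL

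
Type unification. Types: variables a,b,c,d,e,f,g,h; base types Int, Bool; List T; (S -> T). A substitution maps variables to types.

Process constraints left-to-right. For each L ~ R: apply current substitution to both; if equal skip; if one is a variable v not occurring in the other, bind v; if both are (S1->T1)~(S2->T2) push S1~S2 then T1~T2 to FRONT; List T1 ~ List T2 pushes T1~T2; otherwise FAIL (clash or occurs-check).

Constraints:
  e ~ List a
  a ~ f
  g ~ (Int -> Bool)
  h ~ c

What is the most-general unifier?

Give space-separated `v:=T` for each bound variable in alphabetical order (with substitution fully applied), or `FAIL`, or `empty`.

Answer: a:=f e:=List f g:=(Int -> Bool) h:=c

Derivation:
step 1: unify e ~ List a  [subst: {-} | 3 pending]
  bind e := List a
step 2: unify a ~ f  [subst: {e:=List a} | 2 pending]
  bind a := f
step 3: unify g ~ (Int -> Bool)  [subst: {e:=List a, a:=f} | 1 pending]
  bind g := (Int -> Bool)
step 4: unify h ~ c  [subst: {e:=List a, a:=f, g:=(Int -> Bool)} | 0 pending]
  bind h := c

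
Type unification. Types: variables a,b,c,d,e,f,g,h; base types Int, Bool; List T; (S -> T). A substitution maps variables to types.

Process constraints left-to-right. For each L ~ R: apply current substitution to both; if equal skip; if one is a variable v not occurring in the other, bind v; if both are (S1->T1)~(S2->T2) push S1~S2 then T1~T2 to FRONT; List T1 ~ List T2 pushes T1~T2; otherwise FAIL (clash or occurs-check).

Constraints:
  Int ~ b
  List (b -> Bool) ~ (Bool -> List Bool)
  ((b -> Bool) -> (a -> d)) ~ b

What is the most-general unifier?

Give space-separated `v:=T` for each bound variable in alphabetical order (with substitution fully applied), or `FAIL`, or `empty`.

step 1: unify Int ~ b  [subst: {-} | 2 pending]
  bind b := Int
step 2: unify List (Int -> Bool) ~ (Bool -> List Bool)  [subst: {b:=Int} | 1 pending]
  clash: List (Int -> Bool) vs (Bool -> List Bool)

Answer: FAIL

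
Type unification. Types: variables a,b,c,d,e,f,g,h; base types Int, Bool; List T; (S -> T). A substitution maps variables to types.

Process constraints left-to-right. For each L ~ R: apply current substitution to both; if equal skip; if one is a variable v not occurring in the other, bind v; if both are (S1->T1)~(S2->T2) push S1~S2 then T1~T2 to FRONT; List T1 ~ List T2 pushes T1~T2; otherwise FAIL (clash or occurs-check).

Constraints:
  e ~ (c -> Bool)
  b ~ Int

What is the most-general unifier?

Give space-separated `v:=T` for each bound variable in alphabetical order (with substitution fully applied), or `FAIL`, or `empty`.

Answer: b:=Int e:=(c -> Bool)

Derivation:
step 1: unify e ~ (c -> Bool)  [subst: {-} | 1 pending]
  bind e := (c -> Bool)
step 2: unify b ~ Int  [subst: {e:=(c -> Bool)} | 0 pending]
  bind b := Int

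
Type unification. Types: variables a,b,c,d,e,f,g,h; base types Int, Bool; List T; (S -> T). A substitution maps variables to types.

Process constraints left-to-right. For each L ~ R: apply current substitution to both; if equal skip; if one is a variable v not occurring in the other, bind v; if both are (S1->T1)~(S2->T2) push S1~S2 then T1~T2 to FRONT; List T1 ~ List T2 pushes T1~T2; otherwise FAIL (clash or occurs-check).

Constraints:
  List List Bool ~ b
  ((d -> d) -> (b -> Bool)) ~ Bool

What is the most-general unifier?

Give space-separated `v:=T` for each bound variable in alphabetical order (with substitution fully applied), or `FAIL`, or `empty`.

Answer: FAIL

Derivation:
step 1: unify List List Bool ~ b  [subst: {-} | 1 pending]
  bind b := List List Bool
step 2: unify ((d -> d) -> (List List Bool -> Bool)) ~ Bool  [subst: {b:=List List Bool} | 0 pending]
  clash: ((d -> d) -> (List List Bool -> Bool)) vs Bool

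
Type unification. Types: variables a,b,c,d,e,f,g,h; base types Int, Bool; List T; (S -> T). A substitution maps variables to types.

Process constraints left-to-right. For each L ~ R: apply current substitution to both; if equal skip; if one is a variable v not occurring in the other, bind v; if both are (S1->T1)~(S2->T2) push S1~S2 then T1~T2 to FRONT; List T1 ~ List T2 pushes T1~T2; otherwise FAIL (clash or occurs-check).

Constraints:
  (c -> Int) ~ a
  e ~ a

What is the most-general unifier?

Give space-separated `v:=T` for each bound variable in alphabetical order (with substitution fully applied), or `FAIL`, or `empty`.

step 1: unify (c -> Int) ~ a  [subst: {-} | 1 pending]
  bind a := (c -> Int)
step 2: unify e ~ (c -> Int)  [subst: {a:=(c -> Int)} | 0 pending]
  bind e := (c -> Int)

Answer: a:=(c -> Int) e:=(c -> Int)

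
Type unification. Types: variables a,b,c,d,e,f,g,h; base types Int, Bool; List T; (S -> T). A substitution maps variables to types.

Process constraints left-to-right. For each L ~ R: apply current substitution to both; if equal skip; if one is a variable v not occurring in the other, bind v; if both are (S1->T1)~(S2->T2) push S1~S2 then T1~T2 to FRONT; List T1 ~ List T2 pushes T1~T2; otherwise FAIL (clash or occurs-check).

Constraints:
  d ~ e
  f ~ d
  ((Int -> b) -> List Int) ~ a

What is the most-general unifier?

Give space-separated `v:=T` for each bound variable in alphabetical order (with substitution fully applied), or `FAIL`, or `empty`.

Answer: a:=((Int -> b) -> List Int) d:=e f:=e

Derivation:
step 1: unify d ~ e  [subst: {-} | 2 pending]
  bind d := e
step 2: unify f ~ e  [subst: {d:=e} | 1 pending]
  bind f := e
step 3: unify ((Int -> b) -> List Int) ~ a  [subst: {d:=e, f:=e} | 0 pending]
  bind a := ((Int -> b) -> List Int)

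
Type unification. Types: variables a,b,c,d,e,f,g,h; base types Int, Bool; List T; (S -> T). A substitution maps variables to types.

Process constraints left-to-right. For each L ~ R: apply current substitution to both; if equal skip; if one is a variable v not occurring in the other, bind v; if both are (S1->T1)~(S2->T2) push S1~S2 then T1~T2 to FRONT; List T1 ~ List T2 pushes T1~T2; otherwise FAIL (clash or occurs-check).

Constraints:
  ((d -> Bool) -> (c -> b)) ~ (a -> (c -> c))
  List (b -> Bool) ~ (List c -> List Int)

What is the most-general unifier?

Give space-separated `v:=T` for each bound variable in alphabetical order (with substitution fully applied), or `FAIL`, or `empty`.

step 1: unify ((d -> Bool) -> (c -> b)) ~ (a -> (c -> c))  [subst: {-} | 1 pending]
  -> decompose arrow: push (d -> Bool)~a, (c -> b)~(c -> c)
step 2: unify (d -> Bool) ~ a  [subst: {-} | 2 pending]
  bind a := (d -> Bool)
step 3: unify (c -> b) ~ (c -> c)  [subst: {a:=(d -> Bool)} | 1 pending]
  -> decompose arrow: push c~c, b~c
step 4: unify c ~ c  [subst: {a:=(d -> Bool)} | 2 pending]
  -> identical, skip
step 5: unify b ~ c  [subst: {a:=(d -> Bool)} | 1 pending]
  bind b := c
step 6: unify List (c -> Bool) ~ (List c -> List Int)  [subst: {a:=(d -> Bool), b:=c} | 0 pending]
  clash: List (c -> Bool) vs (List c -> List Int)

Answer: FAIL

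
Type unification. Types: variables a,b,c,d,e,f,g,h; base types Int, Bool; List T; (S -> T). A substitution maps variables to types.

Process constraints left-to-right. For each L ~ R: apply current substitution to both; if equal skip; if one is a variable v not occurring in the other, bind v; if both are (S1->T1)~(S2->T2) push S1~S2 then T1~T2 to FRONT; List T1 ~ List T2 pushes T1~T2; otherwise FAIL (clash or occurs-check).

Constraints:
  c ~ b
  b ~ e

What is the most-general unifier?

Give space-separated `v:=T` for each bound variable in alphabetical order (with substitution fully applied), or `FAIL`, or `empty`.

Answer: b:=e c:=e

Derivation:
step 1: unify c ~ b  [subst: {-} | 1 pending]
  bind c := b
step 2: unify b ~ e  [subst: {c:=b} | 0 pending]
  bind b := e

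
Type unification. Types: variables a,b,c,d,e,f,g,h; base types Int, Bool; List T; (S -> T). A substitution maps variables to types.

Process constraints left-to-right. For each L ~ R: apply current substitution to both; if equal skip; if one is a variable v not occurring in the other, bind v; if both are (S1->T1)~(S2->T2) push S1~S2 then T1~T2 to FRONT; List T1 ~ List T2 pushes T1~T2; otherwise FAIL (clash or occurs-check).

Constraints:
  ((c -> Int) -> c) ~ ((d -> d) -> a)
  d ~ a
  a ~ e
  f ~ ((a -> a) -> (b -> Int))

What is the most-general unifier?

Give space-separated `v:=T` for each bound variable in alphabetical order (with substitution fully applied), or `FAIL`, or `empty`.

Answer: a:=Int c:=Int d:=Int e:=Int f:=((Int -> Int) -> (b -> Int))

Derivation:
step 1: unify ((c -> Int) -> c) ~ ((d -> d) -> a)  [subst: {-} | 3 pending]
  -> decompose arrow: push (c -> Int)~(d -> d), c~a
step 2: unify (c -> Int) ~ (d -> d)  [subst: {-} | 4 pending]
  -> decompose arrow: push c~d, Int~d
step 3: unify c ~ d  [subst: {-} | 5 pending]
  bind c := d
step 4: unify Int ~ d  [subst: {c:=d} | 4 pending]
  bind d := Int
step 5: unify Int ~ a  [subst: {c:=d, d:=Int} | 3 pending]
  bind a := Int
step 6: unify Int ~ Int  [subst: {c:=d, d:=Int, a:=Int} | 2 pending]
  -> identical, skip
step 7: unify Int ~ e  [subst: {c:=d, d:=Int, a:=Int} | 1 pending]
  bind e := Int
step 8: unify f ~ ((Int -> Int) -> (b -> Int))  [subst: {c:=d, d:=Int, a:=Int, e:=Int} | 0 pending]
  bind f := ((Int -> Int) -> (b -> Int))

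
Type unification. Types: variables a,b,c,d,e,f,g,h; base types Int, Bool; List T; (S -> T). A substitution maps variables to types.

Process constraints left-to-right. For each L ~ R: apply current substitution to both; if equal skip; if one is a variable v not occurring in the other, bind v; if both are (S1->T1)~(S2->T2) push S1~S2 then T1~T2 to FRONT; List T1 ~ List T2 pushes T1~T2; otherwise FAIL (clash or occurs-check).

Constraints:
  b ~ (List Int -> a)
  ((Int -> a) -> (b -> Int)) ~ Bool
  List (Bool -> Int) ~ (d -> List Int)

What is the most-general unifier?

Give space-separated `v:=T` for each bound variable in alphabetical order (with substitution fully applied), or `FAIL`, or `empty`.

step 1: unify b ~ (List Int -> a)  [subst: {-} | 2 pending]
  bind b := (List Int -> a)
step 2: unify ((Int -> a) -> ((List Int -> a) -> Int)) ~ Bool  [subst: {b:=(List Int -> a)} | 1 pending]
  clash: ((Int -> a) -> ((List Int -> a) -> Int)) vs Bool

Answer: FAIL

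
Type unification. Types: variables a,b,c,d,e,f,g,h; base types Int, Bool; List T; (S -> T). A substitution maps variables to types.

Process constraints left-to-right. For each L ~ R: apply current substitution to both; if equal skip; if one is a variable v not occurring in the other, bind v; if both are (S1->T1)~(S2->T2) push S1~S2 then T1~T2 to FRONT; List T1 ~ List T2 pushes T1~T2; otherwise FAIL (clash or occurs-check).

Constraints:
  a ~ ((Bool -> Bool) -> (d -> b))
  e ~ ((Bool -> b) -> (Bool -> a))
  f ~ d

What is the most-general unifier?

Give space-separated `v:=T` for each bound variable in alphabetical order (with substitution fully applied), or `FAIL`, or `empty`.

Answer: a:=((Bool -> Bool) -> (d -> b)) e:=((Bool -> b) -> (Bool -> ((Bool -> Bool) -> (d -> b)))) f:=d

Derivation:
step 1: unify a ~ ((Bool -> Bool) -> (d -> b))  [subst: {-} | 2 pending]
  bind a := ((Bool -> Bool) -> (d -> b))
step 2: unify e ~ ((Bool -> b) -> (Bool -> ((Bool -> Bool) -> (d -> b))))  [subst: {a:=((Bool -> Bool) -> (d -> b))} | 1 pending]
  bind e := ((Bool -> b) -> (Bool -> ((Bool -> Bool) -> (d -> b))))
step 3: unify f ~ d  [subst: {a:=((Bool -> Bool) -> (d -> b)), e:=((Bool -> b) -> (Bool -> ((Bool -> Bool) -> (d -> b))))} | 0 pending]
  bind f := d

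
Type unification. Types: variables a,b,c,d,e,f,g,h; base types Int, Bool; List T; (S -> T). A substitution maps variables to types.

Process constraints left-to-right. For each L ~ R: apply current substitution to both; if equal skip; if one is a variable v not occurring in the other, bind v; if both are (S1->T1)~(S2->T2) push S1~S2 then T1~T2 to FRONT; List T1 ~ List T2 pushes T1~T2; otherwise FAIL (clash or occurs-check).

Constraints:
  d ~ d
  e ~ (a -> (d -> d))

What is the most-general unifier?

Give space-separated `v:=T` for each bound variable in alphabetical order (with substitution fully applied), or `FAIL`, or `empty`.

Answer: e:=(a -> (d -> d))

Derivation:
step 1: unify d ~ d  [subst: {-} | 1 pending]
  -> identical, skip
step 2: unify e ~ (a -> (d -> d))  [subst: {-} | 0 pending]
  bind e := (a -> (d -> d))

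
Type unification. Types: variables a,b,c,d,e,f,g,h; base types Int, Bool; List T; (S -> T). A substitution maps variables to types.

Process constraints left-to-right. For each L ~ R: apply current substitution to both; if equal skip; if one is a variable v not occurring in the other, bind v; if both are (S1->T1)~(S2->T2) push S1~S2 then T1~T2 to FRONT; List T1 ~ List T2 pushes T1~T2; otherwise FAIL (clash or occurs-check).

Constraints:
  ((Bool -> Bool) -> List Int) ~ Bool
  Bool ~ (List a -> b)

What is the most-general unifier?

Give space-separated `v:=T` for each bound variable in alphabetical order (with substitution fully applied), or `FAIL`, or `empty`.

Answer: FAIL

Derivation:
step 1: unify ((Bool -> Bool) -> List Int) ~ Bool  [subst: {-} | 1 pending]
  clash: ((Bool -> Bool) -> List Int) vs Bool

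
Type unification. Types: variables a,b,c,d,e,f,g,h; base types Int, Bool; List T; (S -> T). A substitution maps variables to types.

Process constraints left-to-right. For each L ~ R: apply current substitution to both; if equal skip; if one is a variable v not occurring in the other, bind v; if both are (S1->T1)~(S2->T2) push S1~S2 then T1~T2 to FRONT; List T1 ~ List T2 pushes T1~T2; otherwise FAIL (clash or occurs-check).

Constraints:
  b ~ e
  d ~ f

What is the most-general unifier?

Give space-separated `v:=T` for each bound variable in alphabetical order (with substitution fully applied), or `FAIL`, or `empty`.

Answer: b:=e d:=f

Derivation:
step 1: unify b ~ e  [subst: {-} | 1 pending]
  bind b := e
step 2: unify d ~ f  [subst: {b:=e} | 0 pending]
  bind d := f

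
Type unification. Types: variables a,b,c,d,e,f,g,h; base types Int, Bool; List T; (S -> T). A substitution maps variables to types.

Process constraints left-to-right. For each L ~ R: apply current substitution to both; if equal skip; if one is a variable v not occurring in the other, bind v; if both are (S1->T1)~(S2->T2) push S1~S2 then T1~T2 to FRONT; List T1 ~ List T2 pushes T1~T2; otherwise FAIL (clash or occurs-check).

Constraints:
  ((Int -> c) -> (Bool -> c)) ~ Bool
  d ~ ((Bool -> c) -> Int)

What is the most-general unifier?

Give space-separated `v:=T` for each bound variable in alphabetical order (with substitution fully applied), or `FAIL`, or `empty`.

Answer: FAIL

Derivation:
step 1: unify ((Int -> c) -> (Bool -> c)) ~ Bool  [subst: {-} | 1 pending]
  clash: ((Int -> c) -> (Bool -> c)) vs Bool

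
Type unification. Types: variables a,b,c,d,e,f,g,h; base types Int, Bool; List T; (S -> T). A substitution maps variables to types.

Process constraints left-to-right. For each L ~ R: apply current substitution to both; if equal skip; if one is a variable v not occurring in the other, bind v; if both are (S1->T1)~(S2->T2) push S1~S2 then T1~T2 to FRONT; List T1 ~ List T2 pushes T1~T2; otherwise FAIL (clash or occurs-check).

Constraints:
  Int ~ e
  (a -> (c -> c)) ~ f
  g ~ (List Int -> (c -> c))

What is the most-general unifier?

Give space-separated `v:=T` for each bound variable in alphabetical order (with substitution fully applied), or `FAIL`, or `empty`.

Answer: e:=Int f:=(a -> (c -> c)) g:=(List Int -> (c -> c))

Derivation:
step 1: unify Int ~ e  [subst: {-} | 2 pending]
  bind e := Int
step 2: unify (a -> (c -> c)) ~ f  [subst: {e:=Int} | 1 pending]
  bind f := (a -> (c -> c))
step 3: unify g ~ (List Int -> (c -> c))  [subst: {e:=Int, f:=(a -> (c -> c))} | 0 pending]
  bind g := (List Int -> (c -> c))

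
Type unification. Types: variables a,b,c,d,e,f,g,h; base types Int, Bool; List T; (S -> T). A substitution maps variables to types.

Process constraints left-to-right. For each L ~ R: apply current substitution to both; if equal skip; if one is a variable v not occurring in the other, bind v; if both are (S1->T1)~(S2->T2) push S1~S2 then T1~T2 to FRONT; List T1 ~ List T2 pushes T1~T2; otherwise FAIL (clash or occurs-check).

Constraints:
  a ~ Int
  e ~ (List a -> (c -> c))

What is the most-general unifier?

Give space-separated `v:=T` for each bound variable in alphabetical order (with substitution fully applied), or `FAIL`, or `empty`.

step 1: unify a ~ Int  [subst: {-} | 1 pending]
  bind a := Int
step 2: unify e ~ (List Int -> (c -> c))  [subst: {a:=Int} | 0 pending]
  bind e := (List Int -> (c -> c))

Answer: a:=Int e:=(List Int -> (c -> c))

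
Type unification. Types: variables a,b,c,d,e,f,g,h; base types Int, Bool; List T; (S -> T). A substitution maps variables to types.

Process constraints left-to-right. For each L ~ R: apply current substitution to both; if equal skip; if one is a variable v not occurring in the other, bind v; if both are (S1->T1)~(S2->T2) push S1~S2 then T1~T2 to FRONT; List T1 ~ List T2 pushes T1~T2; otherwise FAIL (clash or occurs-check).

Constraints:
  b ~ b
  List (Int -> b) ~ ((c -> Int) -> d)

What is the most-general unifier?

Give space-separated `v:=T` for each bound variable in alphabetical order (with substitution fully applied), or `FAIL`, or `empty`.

Answer: FAIL

Derivation:
step 1: unify b ~ b  [subst: {-} | 1 pending]
  -> identical, skip
step 2: unify List (Int -> b) ~ ((c -> Int) -> d)  [subst: {-} | 0 pending]
  clash: List (Int -> b) vs ((c -> Int) -> d)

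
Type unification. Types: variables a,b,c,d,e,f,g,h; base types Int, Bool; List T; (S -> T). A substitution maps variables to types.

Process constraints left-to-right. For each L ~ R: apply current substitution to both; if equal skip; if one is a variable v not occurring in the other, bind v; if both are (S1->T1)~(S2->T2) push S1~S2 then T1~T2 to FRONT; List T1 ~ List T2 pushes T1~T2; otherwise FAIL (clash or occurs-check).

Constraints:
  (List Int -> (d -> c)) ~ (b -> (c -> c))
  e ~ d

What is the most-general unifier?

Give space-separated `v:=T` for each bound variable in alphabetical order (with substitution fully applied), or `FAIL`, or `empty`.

Answer: b:=List Int d:=c e:=c

Derivation:
step 1: unify (List Int -> (d -> c)) ~ (b -> (c -> c))  [subst: {-} | 1 pending]
  -> decompose arrow: push List Int~b, (d -> c)~(c -> c)
step 2: unify List Int ~ b  [subst: {-} | 2 pending]
  bind b := List Int
step 3: unify (d -> c) ~ (c -> c)  [subst: {b:=List Int} | 1 pending]
  -> decompose arrow: push d~c, c~c
step 4: unify d ~ c  [subst: {b:=List Int} | 2 pending]
  bind d := c
step 5: unify c ~ c  [subst: {b:=List Int, d:=c} | 1 pending]
  -> identical, skip
step 6: unify e ~ c  [subst: {b:=List Int, d:=c} | 0 pending]
  bind e := c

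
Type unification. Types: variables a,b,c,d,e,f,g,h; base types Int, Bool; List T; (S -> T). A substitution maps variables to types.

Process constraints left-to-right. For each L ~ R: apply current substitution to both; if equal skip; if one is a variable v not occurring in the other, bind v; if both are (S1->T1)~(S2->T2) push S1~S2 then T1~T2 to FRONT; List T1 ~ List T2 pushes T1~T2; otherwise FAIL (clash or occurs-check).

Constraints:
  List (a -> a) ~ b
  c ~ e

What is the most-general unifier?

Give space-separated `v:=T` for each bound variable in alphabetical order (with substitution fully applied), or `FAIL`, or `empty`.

step 1: unify List (a -> a) ~ b  [subst: {-} | 1 pending]
  bind b := List (a -> a)
step 2: unify c ~ e  [subst: {b:=List (a -> a)} | 0 pending]
  bind c := e

Answer: b:=List (a -> a) c:=e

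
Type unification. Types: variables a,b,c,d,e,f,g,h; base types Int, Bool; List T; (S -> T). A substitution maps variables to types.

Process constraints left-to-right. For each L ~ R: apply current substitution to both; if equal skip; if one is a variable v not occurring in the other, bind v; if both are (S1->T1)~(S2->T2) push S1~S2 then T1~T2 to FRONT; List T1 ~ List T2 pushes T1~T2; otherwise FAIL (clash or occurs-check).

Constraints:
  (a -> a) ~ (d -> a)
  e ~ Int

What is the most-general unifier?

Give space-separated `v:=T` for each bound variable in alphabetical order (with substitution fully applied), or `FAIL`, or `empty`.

Answer: a:=d e:=Int

Derivation:
step 1: unify (a -> a) ~ (d -> a)  [subst: {-} | 1 pending]
  -> decompose arrow: push a~d, a~a
step 2: unify a ~ d  [subst: {-} | 2 pending]
  bind a := d
step 3: unify d ~ d  [subst: {a:=d} | 1 pending]
  -> identical, skip
step 4: unify e ~ Int  [subst: {a:=d} | 0 pending]
  bind e := Int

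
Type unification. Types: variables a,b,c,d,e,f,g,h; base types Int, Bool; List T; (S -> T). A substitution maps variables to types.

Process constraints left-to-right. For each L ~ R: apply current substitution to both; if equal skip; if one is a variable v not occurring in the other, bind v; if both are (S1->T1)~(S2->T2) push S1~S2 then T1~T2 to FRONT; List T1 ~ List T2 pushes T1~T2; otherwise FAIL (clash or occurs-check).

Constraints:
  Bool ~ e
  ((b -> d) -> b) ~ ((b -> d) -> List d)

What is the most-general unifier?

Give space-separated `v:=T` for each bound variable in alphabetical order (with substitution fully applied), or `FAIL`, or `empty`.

step 1: unify Bool ~ e  [subst: {-} | 1 pending]
  bind e := Bool
step 2: unify ((b -> d) -> b) ~ ((b -> d) -> List d)  [subst: {e:=Bool} | 0 pending]
  -> decompose arrow: push (b -> d)~(b -> d), b~List d
step 3: unify (b -> d) ~ (b -> d)  [subst: {e:=Bool} | 1 pending]
  -> identical, skip
step 4: unify b ~ List d  [subst: {e:=Bool} | 0 pending]
  bind b := List d

Answer: b:=List d e:=Bool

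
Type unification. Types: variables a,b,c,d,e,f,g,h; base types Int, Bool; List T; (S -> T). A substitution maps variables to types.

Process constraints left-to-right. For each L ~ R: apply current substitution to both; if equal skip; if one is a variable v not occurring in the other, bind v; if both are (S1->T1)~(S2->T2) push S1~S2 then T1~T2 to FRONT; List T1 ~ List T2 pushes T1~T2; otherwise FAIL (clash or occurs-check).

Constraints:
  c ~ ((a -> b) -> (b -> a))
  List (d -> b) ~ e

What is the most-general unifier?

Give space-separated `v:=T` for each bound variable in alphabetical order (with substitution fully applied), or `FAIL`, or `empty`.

Answer: c:=((a -> b) -> (b -> a)) e:=List (d -> b)

Derivation:
step 1: unify c ~ ((a -> b) -> (b -> a))  [subst: {-} | 1 pending]
  bind c := ((a -> b) -> (b -> a))
step 2: unify List (d -> b) ~ e  [subst: {c:=((a -> b) -> (b -> a))} | 0 pending]
  bind e := List (d -> b)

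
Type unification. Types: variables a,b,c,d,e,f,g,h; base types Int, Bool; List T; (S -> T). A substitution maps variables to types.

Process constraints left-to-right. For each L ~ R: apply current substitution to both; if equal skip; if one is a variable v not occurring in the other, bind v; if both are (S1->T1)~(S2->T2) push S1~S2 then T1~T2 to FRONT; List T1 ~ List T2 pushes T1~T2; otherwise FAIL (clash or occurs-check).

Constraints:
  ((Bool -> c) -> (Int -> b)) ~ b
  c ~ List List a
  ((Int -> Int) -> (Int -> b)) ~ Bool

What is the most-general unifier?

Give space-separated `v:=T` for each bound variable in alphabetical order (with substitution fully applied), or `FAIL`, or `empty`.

Answer: FAIL

Derivation:
step 1: unify ((Bool -> c) -> (Int -> b)) ~ b  [subst: {-} | 2 pending]
  occurs-check fail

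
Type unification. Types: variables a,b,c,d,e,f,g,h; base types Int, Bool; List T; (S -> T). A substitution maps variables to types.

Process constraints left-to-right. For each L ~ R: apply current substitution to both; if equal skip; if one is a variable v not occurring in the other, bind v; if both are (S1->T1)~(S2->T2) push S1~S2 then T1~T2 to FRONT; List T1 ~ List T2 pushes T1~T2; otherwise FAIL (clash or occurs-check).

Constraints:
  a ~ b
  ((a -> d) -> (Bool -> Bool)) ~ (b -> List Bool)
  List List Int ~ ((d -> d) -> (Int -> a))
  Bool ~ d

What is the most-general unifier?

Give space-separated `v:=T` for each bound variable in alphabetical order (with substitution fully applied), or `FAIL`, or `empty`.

step 1: unify a ~ b  [subst: {-} | 3 pending]
  bind a := b
step 2: unify ((b -> d) -> (Bool -> Bool)) ~ (b -> List Bool)  [subst: {a:=b} | 2 pending]
  -> decompose arrow: push (b -> d)~b, (Bool -> Bool)~List Bool
step 3: unify (b -> d) ~ b  [subst: {a:=b} | 3 pending]
  occurs-check fail

Answer: FAIL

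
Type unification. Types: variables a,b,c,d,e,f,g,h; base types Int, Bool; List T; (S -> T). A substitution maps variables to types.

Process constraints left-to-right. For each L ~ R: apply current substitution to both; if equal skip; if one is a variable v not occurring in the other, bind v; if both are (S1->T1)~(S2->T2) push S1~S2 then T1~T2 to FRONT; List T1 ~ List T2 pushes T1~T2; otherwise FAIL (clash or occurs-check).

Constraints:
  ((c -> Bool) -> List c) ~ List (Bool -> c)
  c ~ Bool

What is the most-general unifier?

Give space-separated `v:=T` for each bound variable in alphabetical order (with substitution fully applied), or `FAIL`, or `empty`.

step 1: unify ((c -> Bool) -> List c) ~ List (Bool -> c)  [subst: {-} | 1 pending]
  clash: ((c -> Bool) -> List c) vs List (Bool -> c)

Answer: FAIL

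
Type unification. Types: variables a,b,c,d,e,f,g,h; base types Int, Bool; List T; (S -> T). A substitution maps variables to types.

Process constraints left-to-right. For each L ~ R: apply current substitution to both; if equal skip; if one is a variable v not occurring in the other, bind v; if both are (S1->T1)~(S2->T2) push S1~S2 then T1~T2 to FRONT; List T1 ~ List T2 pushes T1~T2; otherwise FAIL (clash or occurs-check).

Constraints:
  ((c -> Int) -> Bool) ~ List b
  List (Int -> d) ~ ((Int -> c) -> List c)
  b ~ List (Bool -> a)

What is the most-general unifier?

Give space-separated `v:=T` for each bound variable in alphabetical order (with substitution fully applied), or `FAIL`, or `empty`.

step 1: unify ((c -> Int) -> Bool) ~ List b  [subst: {-} | 2 pending]
  clash: ((c -> Int) -> Bool) vs List b

Answer: FAIL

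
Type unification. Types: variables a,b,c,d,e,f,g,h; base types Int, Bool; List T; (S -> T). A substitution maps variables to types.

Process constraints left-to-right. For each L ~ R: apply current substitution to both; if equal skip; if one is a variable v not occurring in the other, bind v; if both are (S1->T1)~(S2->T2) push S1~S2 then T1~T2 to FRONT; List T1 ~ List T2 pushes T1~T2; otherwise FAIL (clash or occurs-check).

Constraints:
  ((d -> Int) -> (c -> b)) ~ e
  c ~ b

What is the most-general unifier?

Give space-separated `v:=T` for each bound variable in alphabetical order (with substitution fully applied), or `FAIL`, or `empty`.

step 1: unify ((d -> Int) -> (c -> b)) ~ e  [subst: {-} | 1 pending]
  bind e := ((d -> Int) -> (c -> b))
step 2: unify c ~ b  [subst: {e:=((d -> Int) -> (c -> b))} | 0 pending]
  bind c := b

Answer: c:=b e:=((d -> Int) -> (b -> b))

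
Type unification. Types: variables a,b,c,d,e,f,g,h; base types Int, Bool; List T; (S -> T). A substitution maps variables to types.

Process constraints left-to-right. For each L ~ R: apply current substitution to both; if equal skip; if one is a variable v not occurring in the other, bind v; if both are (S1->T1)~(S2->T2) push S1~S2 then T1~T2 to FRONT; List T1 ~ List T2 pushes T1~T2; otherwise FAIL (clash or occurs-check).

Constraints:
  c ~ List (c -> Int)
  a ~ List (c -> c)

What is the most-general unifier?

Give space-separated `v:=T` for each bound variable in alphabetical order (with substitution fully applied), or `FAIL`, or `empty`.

Answer: FAIL

Derivation:
step 1: unify c ~ List (c -> Int)  [subst: {-} | 1 pending]
  occurs-check fail: c in List (c -> Int)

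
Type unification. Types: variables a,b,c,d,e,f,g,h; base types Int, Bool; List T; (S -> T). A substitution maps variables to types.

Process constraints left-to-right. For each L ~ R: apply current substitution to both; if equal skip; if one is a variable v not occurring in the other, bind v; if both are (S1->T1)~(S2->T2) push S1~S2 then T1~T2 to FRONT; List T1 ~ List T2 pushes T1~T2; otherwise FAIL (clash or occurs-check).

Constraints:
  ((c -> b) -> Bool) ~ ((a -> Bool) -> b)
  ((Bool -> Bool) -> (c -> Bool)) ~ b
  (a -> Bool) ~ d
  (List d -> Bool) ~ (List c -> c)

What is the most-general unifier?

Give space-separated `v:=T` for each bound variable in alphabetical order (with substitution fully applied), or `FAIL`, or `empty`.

step 1: unify ((c -> b) -> Bool) ~ ((a -> Bool) -> b)  [subst: {-} | 3 pending]
  -> decompose arrow: push (c -> b)~(a -> Bool), Bool~b
step 2: unify (c -> b) ~ (a -> Bool)  [subst: {-} | 4 pending]
  -> decompose arrow: push c~a, b~Bool
step 3: unify c ~ a  [subst: {-} | 5 pending]
  bind c := a
step 4: unify b ~ Bool  [subst: {c:=a} | 4 pending]
  bind b := Bool
step 5: unify Bool ~ Bool  [subst: {c:=a, b:=Bool} | 3 pending]
  -> identical, skip
step 6: unify ((Bool -> Bool) -> (a -> Bool)) ~ Bool  [subst: {c:=a, b:=Bool} | 2 pending]
  clash: ((Bool -> Bool) -> (a -> Bool)) vs Bool

Answer: FAIL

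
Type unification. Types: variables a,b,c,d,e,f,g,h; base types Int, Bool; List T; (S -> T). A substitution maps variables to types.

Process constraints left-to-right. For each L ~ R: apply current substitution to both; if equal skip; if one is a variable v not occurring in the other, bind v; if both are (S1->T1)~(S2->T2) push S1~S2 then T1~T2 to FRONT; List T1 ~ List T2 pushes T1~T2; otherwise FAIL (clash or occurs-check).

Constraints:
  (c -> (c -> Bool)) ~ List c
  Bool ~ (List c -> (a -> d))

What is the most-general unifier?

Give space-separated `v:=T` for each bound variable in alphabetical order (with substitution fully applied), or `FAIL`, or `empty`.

step 1: unify (c -> (c -> Bool)) ~ List c  [subst: {-} | 1 pending]
  clash: (c -> (c -> Bool)) vs List c

Answer: FAIL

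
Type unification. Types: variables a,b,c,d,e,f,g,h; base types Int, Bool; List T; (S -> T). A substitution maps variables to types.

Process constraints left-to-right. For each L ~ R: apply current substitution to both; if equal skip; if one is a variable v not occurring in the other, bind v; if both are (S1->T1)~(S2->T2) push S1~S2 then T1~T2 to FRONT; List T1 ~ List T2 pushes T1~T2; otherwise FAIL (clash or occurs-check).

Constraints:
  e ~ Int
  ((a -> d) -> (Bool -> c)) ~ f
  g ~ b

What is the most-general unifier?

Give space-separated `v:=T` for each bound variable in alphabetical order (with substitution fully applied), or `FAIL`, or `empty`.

step 1: unify e ~ Int  [subst: {-} | 2 pending]
  bind e := Int
step 2: unify ((a -> d) -> (Bool -> c)) ~ f  [subst: {e:=Int} | 1 pending]
  bind f := ((a -> d) -> (Bool -> c))
step 3: unify g ~ b  [subst: {e:=Int, f:=((a -> d) -> (Bool -> c))} | 0 pending]
  bind g := b

Answer: e:=Int f:=((a -> d) -> (Bool -> c)) g:=b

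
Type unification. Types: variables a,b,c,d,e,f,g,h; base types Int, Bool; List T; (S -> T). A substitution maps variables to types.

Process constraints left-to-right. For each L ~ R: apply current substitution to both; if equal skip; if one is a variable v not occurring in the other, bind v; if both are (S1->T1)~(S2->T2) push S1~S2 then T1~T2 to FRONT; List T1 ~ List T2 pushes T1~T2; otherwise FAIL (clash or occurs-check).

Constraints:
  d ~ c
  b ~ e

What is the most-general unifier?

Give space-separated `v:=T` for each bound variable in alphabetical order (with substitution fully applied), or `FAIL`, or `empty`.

Answer: b:=e d:=c

Derivation:
step 1: unify d ~ c  [subst: {-} | 1 pending]
  bind d := c
step 2: unify b ~ e  [subst: {d:=c} | 0 pending]
  bind b := e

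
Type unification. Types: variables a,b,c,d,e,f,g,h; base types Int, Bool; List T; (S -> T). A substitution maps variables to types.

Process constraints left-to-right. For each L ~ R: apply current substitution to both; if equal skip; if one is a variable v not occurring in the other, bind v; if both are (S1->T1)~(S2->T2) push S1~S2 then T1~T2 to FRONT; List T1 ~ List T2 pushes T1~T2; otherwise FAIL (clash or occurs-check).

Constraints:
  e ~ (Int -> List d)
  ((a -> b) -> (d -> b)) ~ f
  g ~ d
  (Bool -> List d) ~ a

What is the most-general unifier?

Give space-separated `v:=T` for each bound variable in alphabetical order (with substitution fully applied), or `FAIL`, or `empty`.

Answer: a:=(Bool -> List d) e:=(Int -> List d) f:=(((Bool -> List d) -> b) -> (d -> b)) g:=d

Derivation:
step 1: unify e ~ (Int -> List d)  [subst: {-} | 3 pending]
  bind e := (Int -> List d)
step 2: unify ((a -> b) -> (d -> b)) ~ f  [subst: {e:=(Int -> List d)} | 2 pending]
  bind f := ((a -> b) -> (d -> b))
step 3: unify g ~ d  [subst: {e:=(Int -> List d), f:=((a -> b) -> (d -> b))} | 1 pending]
  bind g := d
step 4: unify (Bool -> List d) ~ a  [subst: {e:=(Int -> List d), f:=((a -> b) -> (d -> b)), g:=d} | 0 pending]
  bind a := (Bool -> List d)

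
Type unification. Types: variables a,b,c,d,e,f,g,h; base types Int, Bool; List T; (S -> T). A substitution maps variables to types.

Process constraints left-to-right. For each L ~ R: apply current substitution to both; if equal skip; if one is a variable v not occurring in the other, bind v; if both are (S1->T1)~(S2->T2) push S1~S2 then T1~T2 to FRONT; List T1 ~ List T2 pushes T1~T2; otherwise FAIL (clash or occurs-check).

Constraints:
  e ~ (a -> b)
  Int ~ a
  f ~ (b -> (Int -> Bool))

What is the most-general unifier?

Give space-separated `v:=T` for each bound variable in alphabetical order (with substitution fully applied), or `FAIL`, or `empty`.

step 1: unify e ~ (a -> b)  [subst: {-} | 2 pending]
  bind e := (a -> b)
step 2: unify Int ~ a  [subst: {e:=(a -> b)} | 1 pending]
  bind a := Int
step 3: unify f ~ (b -> (Int -> Bool))  [subst: {e:=(a -> b), a:=Int} | 0 pending]
  bind f := (b -> (Int -> Bool))

Answer: a:=Int e:=(Int -> b) f:=(b -> (Int -> Bool))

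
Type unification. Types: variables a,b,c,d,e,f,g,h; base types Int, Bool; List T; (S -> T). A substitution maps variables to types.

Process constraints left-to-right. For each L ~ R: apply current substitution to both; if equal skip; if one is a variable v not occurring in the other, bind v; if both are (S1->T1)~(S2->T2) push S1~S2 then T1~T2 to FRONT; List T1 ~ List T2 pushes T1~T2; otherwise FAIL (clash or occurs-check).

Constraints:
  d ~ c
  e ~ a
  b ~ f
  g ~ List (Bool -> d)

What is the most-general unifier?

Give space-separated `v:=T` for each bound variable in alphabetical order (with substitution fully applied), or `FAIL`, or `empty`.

step 1: unify d ~ c  [subst: {-} | 3 pending]
  bind d := c
step 2: unify e ~ a  [subst: {d:=c} | 2 pending]
  bind e := a
step 3: unify b ~ f  [subst: {d:=c, e:=a} | 1 pending]
  bind b := f
step 4: unify g ~ List (Bool -> c)  [subst: {d:=c, e:=a, b:=f} | 0 pending]
  bind g := List (Bool -> c)

Answer: b:=f d:=c e:=a g:=List (Bool -> c)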